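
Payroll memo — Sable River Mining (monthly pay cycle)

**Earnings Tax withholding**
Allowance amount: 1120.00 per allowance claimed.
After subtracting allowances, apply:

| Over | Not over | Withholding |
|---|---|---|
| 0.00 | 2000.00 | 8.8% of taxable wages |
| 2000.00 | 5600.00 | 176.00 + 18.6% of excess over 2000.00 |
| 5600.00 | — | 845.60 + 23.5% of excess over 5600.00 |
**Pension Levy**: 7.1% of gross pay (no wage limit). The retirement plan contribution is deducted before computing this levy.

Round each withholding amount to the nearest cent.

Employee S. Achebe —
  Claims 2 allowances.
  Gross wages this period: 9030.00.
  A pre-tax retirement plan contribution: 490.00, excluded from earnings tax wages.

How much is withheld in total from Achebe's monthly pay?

Earnings Tax: taxable = 9030.00 − 490.00 − 2×1120.00 = 6300.00
  845.60 + 23.5% × (6300.00 − 5600.00) = 845.60 + 23.5% × 700.00 = 1010.10
Pension Levy: 7.1% × 8540.00 = 606.34
Total: 1010.10 + 606.34 = 1616.44

1616.44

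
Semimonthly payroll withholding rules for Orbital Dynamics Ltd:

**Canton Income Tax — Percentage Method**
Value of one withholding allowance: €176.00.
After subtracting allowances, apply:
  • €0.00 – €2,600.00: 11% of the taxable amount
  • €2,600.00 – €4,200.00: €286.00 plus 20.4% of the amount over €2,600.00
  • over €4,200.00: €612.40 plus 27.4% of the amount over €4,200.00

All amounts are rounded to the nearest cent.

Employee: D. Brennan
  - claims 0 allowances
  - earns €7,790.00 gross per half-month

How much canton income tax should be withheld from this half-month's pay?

Canton Income Tax: taxable = €7,790.00
  €612.40 + 27.4% × (€7,790.00 − €4,200.00) = €612.40 + 27.4% × €3,590.00 = €1,596.06

€1,596.06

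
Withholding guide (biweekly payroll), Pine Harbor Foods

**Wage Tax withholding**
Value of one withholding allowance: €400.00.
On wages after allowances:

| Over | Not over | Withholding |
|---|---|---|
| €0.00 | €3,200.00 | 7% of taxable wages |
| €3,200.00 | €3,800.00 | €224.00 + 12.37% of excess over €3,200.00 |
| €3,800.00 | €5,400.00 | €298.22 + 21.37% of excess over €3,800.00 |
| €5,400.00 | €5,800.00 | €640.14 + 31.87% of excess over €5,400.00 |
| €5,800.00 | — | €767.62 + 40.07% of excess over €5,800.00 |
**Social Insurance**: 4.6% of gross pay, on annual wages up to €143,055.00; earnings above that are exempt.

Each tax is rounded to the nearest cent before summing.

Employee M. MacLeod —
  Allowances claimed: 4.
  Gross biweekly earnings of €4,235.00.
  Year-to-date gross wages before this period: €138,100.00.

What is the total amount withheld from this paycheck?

Wage Tax: taxable = €4,235.00 − 4×€400.00 = €2,635.00
  7% × €2,635.00 = €184.45
Social Insurance: 4.6% × €4,235.00 = €194.81
Total: €184.45 + €194.81 = €379.26

€379.26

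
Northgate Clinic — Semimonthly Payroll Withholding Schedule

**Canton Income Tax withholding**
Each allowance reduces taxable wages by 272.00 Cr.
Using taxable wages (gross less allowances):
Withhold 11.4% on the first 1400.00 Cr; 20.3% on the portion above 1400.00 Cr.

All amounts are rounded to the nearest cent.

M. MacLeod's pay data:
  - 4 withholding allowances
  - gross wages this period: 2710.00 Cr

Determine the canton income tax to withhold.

204.67 Cr

Canton Income Tax: taxable = 2710.00 Cr − 4×272.00 Cr = 1622.00 Cr
  159.60 Cr + 20.3% × (1622.00 Cr − 1400.00 Cr) = 159.60 Cr + 20.3% × 222.00 Cr = 204.67 Cr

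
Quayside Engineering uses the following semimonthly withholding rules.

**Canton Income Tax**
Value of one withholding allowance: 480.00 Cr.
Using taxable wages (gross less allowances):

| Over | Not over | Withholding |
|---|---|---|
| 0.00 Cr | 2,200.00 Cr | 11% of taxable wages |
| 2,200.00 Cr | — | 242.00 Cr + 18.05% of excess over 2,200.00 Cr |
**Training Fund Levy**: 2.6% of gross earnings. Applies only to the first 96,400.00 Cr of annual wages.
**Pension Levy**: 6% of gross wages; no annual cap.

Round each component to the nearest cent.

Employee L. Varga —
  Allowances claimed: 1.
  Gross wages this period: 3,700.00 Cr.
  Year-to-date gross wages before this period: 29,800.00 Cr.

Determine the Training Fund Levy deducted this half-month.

Training Fund Levy: 2.6% × 3,700.00 Cr = 96.20 Cr

96.20 Cr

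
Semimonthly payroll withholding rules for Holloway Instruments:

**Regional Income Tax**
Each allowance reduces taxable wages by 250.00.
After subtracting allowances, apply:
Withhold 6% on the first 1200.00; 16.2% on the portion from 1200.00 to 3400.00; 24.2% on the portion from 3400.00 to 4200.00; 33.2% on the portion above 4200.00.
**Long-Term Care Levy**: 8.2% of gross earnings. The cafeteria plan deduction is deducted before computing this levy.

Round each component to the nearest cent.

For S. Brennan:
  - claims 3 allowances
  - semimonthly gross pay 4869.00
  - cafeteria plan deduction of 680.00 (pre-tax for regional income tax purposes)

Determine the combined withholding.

781.34

Regional Income Tax: taxable = 4869.00 − 680.00 − 3×250.00 = 3439.00
  428.40 + 24.2% × (3439.00 − 3400.00) = 428.40 + 24.2% × 39.00 = 437.84
Long-Term Care Levy: 8.2% × 4189.00 = 343.50
Total: 437.84 + 343.50 = 781.34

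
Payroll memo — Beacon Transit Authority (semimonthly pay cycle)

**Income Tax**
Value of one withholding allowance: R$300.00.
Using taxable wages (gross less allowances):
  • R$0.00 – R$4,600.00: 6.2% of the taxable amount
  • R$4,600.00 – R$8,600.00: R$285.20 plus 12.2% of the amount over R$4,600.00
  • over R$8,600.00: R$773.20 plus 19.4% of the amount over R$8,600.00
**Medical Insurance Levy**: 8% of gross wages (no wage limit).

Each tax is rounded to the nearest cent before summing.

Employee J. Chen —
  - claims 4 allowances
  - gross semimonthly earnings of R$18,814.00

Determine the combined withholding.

Income Tax: taxable = R$18,814.00 − 4×R$300.00 = R$17,614.00
  R$773.20 + 19.4% × (R$17,614.00 − R$8,600.00) = R$773.20 + 19.4% × R$9,014.00 = R$2,521.92
Medical Insurance Levy: 8% × R$18,814.00 = R$1,505.12
Total: R$2,521.92 + R$1,505.12 = R$4,027.04

R$4,027.04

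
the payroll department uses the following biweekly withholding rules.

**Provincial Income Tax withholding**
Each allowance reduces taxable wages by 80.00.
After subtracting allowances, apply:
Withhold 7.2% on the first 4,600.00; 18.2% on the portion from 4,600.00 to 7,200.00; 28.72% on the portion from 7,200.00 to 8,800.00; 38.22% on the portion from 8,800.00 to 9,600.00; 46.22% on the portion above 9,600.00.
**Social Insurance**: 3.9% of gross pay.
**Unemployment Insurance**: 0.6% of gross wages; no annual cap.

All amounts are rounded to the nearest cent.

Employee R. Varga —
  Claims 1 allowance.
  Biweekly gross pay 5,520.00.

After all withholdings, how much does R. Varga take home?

Provincial Income Tax: taxable = 5,520.00 − 1×80.00 = 5,440.00
  331.20 + 18.2% × (5,440.00 − 4,600.00) = 331.20 + 18.2% × 840.00 = 484.08
Social Insurance: 3.9% × 5,520.00 = 215.28
Unemployment Insurance: 0.6% × 5,520.00 = 33.12
Total withheld: 484.08 + 215.28 + 33.12 = 732.48
Net pay: 5,520.00 − 732.48 = 4,787.52

4,787.52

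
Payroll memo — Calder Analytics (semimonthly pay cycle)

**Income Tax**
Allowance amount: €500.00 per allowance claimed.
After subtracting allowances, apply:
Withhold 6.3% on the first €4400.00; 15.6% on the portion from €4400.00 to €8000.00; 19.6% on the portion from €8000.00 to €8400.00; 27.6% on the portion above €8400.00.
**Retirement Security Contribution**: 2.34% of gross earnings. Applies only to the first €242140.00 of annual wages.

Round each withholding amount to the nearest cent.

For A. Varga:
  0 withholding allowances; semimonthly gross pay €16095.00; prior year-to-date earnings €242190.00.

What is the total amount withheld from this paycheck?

Income Tax: taxable = €16095.00
  €917.20 + 27.6% × (€16095.00 − €8400.00) = €917.20 + 27.6% × €7695.00 = €3041.02
Retirement Security Contribution: YTD €242190.00 ≥ cap €242140.00 → €0.00
Total: €3041.02 + €0.00 = €3041.02

€3041.02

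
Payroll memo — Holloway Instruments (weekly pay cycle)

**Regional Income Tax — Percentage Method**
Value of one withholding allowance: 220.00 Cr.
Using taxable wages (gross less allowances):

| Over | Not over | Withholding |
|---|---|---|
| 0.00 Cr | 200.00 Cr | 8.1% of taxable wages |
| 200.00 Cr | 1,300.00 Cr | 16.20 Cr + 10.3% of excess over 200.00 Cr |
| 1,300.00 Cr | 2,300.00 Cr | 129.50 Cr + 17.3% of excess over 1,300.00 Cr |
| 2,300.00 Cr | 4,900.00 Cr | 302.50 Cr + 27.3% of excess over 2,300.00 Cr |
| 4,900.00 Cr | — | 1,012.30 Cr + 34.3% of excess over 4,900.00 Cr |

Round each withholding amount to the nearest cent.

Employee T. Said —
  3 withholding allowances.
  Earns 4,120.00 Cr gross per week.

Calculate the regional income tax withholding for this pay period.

619.18 Cr

Regional Income Tax: taxable = 4,120.00 Cr − 3×220.00 Cr = 3,460.00 Cr
  302.50 Cr + 27.3% × (3,460.00 Cr − 2,300.00 Cr) = 302.50 Cr + 27.3% × 1,160.00 Cr = 619.18 Cr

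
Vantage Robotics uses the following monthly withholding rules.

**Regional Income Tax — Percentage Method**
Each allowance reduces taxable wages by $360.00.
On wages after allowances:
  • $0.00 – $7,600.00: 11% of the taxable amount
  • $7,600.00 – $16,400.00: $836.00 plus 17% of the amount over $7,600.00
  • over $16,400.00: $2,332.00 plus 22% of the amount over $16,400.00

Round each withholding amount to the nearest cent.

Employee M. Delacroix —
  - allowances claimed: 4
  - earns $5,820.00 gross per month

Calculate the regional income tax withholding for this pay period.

$481.80

Regional Income Tax: taxable = $5,820.00 − 4×$360.00 = $4,380.00
  11% × $4,380.00 = $481.80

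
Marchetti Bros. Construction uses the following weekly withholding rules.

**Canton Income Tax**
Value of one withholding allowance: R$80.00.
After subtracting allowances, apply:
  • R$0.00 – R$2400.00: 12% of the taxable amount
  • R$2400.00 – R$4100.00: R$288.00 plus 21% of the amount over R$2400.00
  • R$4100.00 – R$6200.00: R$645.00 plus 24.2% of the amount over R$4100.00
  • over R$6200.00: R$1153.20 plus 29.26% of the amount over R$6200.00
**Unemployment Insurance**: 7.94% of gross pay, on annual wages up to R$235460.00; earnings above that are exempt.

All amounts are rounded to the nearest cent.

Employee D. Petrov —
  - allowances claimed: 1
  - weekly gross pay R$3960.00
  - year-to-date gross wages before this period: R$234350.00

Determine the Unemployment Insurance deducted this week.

R$88.13

Unemployment Insurance: cap R$235460.00 − YTD R$234350.00 = R$1110.00 subject; 7.94% × R$1110.00 = R$88.13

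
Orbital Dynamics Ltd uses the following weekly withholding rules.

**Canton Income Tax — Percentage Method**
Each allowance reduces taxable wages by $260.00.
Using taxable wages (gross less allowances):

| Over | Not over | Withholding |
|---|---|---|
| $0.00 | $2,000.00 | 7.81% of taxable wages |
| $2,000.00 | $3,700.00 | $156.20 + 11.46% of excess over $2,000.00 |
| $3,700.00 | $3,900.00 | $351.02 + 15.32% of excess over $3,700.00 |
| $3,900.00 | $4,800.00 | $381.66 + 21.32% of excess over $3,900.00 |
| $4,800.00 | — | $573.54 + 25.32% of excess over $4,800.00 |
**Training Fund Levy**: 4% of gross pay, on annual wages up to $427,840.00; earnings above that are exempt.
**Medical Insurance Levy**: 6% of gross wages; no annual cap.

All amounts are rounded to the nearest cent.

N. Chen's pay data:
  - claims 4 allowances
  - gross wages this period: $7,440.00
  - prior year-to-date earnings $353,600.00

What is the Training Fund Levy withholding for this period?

Training Fund Levy: 4% × $7,440.00 = $297.60

$297.60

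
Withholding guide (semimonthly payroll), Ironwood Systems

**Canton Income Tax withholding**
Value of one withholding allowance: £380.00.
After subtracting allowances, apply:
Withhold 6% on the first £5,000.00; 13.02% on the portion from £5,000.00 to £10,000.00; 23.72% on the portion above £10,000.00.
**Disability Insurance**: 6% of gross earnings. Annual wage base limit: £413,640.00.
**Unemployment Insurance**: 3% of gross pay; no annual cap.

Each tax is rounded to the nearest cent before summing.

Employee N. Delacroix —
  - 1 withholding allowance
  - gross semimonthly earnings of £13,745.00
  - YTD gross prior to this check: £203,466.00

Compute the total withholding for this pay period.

£2,986.23

Canton Income Tax: taxable = £13,745.00 − 1×£380.00 = £13,365.00
  £951.00 + 23.72% × (£13,365.00 − £10,000.00) = £951.00 + 23.72% × £3,365.00 = £1,749.18
Disability Insurance: 6% × £13,745.00 = £824.70
Unemployment Insurance: 3% × £13,745.00 = £412.35
Total: £1,749.18 + £824.70 + £412.35 = £2,986.23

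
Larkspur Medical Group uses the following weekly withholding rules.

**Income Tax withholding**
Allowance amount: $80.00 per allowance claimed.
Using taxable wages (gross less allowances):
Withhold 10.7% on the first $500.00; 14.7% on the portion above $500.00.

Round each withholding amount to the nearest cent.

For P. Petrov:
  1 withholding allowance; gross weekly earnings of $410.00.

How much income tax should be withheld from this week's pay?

$35.31

Income Tax: taxable = $410.00 − 1×$80.00 = $330.00
  10.7% × $330.00 = $35.31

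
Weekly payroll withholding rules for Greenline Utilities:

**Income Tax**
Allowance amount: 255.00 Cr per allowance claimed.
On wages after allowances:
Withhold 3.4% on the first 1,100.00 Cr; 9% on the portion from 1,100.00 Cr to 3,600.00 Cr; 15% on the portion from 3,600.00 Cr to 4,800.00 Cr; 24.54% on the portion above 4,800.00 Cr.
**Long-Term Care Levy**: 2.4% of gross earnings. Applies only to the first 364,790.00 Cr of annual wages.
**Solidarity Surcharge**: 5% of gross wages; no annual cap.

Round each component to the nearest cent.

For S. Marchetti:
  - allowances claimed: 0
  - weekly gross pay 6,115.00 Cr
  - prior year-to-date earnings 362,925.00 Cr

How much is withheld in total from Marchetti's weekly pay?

Income Tax: taxable = 6,115.00 Cr
  442.40 Cr + 24.54% × (6,115.00 Cr − 4,800.00 Cr) = 442.40 Cr + 24.54% × 1,315.00 Cr = 765.10 Cr
Long-Term Care Levy: cap 364,790.00 Cr − YTD 362,925.00 Cr = 1,865.00 Cr subject; 2.4% × 1,865.00 Cr = 44.76 Cr
Solidarity Surcharge: 5% × 6,115.00 Cr = 305.75 Cr
Total: 765.10 Cr + 44.76 Cr + 305.75 Cr = 1,115.61 Cr

1,115.61 Cr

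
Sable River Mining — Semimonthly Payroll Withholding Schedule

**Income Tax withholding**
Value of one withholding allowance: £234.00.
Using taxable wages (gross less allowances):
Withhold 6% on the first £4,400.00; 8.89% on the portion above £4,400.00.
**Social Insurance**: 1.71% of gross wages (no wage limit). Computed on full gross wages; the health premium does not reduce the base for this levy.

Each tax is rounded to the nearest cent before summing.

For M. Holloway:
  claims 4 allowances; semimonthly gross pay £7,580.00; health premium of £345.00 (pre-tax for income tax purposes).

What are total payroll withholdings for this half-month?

£562.44

Income Tax: taxable = £7,580.00 − £345.00 − 4×£234.00 = £6,299.00
  £264.00 + 8.89% × (£6,299.00 − £4,400.00) = £264.00 + 8.89% × £1,899.00 = £432.82
Social Insurance: 1.71% × £7,580.00 = £129.62
Total: £432.82 + £129.62 = £562.44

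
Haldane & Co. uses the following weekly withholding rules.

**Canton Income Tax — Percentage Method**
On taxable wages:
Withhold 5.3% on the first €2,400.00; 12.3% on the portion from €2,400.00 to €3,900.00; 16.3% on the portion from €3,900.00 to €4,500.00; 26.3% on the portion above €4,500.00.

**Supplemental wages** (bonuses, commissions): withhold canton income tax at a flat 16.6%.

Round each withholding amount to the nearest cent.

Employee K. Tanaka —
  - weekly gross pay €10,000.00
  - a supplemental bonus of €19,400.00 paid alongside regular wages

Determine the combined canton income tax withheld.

Canton Income Tax: taxable = €10,000.00
  €409.50 + 26.3% × (€10,000.00 − €4,500.00) = €409.50 + 26.3% × €5,500.00 = €1,856.00
Supplemental (16.6% flat on bonus): 16.6% × €19,400.00 = €3,220.40
Total canton income tax: €1,856.00 + €3,220.40 = €5,076.40

€5,076.40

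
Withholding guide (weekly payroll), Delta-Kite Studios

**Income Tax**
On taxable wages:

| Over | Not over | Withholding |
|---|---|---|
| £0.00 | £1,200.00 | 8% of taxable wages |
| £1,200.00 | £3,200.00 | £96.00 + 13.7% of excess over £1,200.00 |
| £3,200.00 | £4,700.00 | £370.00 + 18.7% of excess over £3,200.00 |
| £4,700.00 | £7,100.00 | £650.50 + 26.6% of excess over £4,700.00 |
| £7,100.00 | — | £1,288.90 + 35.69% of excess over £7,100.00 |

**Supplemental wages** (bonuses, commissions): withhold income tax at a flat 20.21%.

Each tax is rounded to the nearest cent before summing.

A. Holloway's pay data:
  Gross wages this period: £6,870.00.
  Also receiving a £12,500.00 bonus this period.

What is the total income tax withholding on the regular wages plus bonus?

Income Tax: taxable = £6,870.00
  £650.50 + 26.6% × (£6,870.00 − £4,700.00) = £650.50 + 26.6% × £2,170.00 = £1,227.72
Supplemental (20.21% flat on bonus): 20.21% × £12,500.00 = £2,526.25
Total income tax: £1,227.72 + £2,526.25 = £3,753.97

£3,753.97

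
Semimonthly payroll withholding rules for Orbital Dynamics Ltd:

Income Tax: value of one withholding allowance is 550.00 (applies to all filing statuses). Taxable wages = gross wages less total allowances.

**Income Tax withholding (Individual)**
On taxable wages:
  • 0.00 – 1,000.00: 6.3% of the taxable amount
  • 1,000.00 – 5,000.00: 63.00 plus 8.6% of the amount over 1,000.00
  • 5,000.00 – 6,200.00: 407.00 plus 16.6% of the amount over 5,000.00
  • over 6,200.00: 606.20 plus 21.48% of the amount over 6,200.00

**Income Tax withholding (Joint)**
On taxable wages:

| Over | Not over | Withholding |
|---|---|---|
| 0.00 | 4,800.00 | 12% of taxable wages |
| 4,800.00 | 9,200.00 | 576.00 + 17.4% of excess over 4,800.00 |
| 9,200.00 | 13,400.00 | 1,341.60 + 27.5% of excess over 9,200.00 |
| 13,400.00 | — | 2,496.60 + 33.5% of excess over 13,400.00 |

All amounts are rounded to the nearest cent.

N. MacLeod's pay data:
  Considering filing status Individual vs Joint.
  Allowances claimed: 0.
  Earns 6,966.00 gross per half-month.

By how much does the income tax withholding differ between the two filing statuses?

Income Tax (Individual): taxable = 6,966.00
  606.20 + 21.48% × (6,966.00 − 6,200.00) = 606.20 + 21.48% × 766.00 = 770.74
Income Tax (Joint): taxable = 6,966.00
  576.00 + 17.4% × (6,966.00 − 4,800.00) = 576.00 + 17.4% × 2,166.00 = 952.88
Difference: |770.74 − 952.88| = 182.14 (higher under Joint)

182.14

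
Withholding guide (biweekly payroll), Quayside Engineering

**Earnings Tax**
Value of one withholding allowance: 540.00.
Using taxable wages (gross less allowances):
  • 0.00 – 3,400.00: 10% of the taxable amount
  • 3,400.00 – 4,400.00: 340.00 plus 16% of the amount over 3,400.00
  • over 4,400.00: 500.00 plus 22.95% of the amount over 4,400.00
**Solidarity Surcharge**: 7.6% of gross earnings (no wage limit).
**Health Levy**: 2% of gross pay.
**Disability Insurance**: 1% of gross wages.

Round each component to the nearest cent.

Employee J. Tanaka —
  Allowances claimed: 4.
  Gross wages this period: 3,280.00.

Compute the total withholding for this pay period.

Earnings Tax: taxable = 3,280.00 − 4×540.00 = 1,120.00
  10% × 1,120.00 = 112.00
Solidarity Surcharge: 7.6% × 3,280.00 = 249.28
Health Levy: 2% × 3,280.00 = 65.60
Disability Insurance: 1% × 3,280.00 = 32.80
Total: 112.00 + 249.28 + 65.60 + 32.80 = 459.68

459.68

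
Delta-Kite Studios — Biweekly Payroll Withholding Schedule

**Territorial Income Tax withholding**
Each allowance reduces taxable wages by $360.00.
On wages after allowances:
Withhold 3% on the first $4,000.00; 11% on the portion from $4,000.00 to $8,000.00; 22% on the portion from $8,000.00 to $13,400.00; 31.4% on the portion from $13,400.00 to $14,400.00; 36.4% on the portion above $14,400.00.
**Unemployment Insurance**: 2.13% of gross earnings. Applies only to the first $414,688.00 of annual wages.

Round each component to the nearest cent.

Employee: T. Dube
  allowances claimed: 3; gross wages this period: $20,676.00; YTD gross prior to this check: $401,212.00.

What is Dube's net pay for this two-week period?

$16,435.62

Territorial Income Tax: taxable = $20,676.00 − 3×$360.00 = $19,596.00
  $2,062.00 + 36.4% × ($19,596.00 − $14,400.00) = $2,062.00 + 36.4% × $5,196.00 = $3,953.34
Unemployment Insurance: cap $414,688.00 − YTD $401,212.00 = $13,476.00 subject; 2.13% × $13,476.00 = $287.04
Total withheld: $3,953.34 + $287.04 = $4,240.38
Net pay: $20,676.00 − $4,240.38 = $16,435.62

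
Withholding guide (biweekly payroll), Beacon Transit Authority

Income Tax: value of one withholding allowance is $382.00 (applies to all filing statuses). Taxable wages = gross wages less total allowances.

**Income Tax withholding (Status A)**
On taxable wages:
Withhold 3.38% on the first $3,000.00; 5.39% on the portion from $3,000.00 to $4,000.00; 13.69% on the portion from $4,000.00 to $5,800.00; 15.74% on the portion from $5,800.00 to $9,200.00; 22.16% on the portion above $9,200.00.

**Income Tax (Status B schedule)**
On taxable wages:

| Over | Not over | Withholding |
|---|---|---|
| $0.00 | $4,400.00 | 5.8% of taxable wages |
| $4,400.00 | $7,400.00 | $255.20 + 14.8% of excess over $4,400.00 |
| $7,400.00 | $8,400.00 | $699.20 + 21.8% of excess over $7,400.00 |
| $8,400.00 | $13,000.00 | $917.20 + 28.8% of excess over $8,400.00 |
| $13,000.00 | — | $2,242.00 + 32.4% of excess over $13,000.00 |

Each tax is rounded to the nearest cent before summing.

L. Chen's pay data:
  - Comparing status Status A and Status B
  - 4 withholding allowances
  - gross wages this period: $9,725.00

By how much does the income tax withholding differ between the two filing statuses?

Income Tax (Status A): taxable = $9,725.00 − 4×$382.00 = $8,197.00
  $401.72 + 15.74% × ($8,197.00 − $5,800.00) = $401.72 + 15.74% × $2,397.00 = $779.01
Income Tax (Status B): taxable = $9,725.00 − 4×$382.00 = $8,197.00
  $699.20 + 21.8% × ($8,197.00 − $7,400.00) = $699.20 + 21.8% × $797.00 = $872.95
Difference: |$779.01 − $872.95| = $93.94 (higher under Status B)

$93.94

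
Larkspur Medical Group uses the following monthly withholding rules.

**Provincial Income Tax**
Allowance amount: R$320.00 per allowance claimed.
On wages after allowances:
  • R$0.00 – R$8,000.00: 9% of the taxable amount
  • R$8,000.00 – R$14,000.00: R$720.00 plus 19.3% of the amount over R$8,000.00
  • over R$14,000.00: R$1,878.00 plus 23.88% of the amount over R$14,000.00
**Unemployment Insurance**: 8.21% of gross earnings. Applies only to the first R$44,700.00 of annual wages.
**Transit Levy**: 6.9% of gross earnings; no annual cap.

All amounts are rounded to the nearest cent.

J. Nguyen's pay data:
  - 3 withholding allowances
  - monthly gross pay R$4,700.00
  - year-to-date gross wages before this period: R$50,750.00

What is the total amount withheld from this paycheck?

R$660.90

Provincial Income Tax: taxable = R$4,700.00 − 3×R$320.00 = R$3,740.00
  9% × R$3,740.00 = R$336.60
Unemployment Insurance: YTD R$50,750.00 ≥ cap R$44,700.00 → R$0.00
Transit Levy: 6.9% × R$4,700.00 = R$324.30
Total: R$336.60 + R$0.00 + R$324.30 = R$660.90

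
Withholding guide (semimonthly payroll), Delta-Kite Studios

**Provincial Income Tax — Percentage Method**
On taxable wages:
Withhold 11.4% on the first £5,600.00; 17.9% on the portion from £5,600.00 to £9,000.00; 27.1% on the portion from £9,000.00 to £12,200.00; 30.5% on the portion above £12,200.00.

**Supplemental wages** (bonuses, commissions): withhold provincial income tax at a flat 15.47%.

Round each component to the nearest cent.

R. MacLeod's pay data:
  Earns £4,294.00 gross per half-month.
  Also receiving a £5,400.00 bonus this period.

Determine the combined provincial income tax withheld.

Provincial Income Tax: taxable = £4,294.00
  11.4% × £4,294.00 = £489.52
Supplemental (15.47% flat on bonus): 15.47% × £5,400.00 = £835.38
Total provincial income tax: £489.52 + £835.38 = £1,324.90

£1,324.90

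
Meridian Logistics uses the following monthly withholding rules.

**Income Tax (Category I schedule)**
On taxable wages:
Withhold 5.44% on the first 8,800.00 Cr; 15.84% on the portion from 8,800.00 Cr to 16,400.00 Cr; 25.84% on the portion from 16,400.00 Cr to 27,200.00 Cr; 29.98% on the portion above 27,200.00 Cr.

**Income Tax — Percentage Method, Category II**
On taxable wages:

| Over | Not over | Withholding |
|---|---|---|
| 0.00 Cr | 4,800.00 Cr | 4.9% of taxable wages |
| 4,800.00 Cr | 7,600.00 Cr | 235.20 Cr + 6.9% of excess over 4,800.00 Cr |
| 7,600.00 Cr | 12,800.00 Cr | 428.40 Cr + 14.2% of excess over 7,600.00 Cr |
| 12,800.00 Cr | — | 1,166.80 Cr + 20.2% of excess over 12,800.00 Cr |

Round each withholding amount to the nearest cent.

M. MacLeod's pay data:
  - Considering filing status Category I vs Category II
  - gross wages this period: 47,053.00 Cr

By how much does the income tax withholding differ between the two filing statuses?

Income Tax (Category I): taxable = 47,053.00 Cr
  4,473.28 Cr + 29.98% × (47,053.00 Cr − 27,200.00 Cr) = 4,473.28 Cr + 29.98% × 19,853.00 Cr = 10,425.21 Cr
Income Tax (Category II): taxable = 47,053.00 Cr
  1,166.80 Cr + 20.2% × (47,053.00 Cr − 12,800.00 Cr) = 1,166.80 Cr + 20.2% × 34,253.00 Cr = 8,085.91 Cr
Difference: |10,425.21 Cr − 8,085.91 Cr| = 2,339.30 Cr (higher under Category I)

2,339.30 Cr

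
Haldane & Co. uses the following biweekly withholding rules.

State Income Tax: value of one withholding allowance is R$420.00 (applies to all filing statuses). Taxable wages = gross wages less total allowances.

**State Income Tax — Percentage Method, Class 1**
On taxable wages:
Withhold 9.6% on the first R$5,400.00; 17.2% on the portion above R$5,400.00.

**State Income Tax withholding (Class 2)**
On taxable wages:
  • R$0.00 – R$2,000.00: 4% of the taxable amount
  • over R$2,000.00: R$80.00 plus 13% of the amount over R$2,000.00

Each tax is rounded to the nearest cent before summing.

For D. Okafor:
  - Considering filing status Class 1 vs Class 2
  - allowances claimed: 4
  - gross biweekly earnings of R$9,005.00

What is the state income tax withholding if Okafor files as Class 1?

State Income Tax (Class 1): taxable = R$9,005.00 − 4×R$420.00 = R$7,325.00
  R$518.40 + 17.2% × (R$7,325.00 − R$5,400.00) = R$518.40 + 17.2% × R$1,925.00 = R$849.50

R$849.50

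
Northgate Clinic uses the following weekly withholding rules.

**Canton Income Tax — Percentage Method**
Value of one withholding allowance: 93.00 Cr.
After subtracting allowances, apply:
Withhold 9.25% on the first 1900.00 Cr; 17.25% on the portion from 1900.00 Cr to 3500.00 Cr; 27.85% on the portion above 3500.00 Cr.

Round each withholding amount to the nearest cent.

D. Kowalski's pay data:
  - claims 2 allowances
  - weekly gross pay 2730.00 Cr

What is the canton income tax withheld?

286.84 Cr

Canton Income Tax: taxable = 2730.00 Cr − 2×93.00 Cr = 2544.00 Cr
  175.75 Cr + 17.25% × (2544.00 Cr − 1900.00 Cr) = 175.75 Cr + 17.25% × 644.00 Cr = 286.84 Cr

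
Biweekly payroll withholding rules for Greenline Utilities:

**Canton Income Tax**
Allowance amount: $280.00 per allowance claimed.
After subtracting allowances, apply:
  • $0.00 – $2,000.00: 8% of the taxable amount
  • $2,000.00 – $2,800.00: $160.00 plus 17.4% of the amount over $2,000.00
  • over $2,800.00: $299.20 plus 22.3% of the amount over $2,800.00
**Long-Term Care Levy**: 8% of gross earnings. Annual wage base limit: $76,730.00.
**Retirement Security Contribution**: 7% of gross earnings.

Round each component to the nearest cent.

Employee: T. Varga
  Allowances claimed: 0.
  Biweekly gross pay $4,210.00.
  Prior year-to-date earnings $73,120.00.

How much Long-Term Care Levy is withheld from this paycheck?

Long-Term Care Levy: cap $76,730.00 − YTD $73,120.00 = $3,610.00 subject; 8% × $3,610.00 = $288.80

$288.80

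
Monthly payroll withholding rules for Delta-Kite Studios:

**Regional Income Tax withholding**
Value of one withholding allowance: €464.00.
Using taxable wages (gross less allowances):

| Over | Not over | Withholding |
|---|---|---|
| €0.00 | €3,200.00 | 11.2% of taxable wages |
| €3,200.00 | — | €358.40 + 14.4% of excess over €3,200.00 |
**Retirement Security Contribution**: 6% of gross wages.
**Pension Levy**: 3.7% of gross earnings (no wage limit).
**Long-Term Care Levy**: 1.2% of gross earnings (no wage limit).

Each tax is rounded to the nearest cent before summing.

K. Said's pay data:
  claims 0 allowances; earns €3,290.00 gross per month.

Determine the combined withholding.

Regional Income Tax: taxable = €3,290.00
  €358.40 + 14.4% × (€3,290.00 − €3,200.00) = €358.40 + 14.4% × €90.00 = €371.36
Retirement Security Contribution: 6% × €3,290.00 = €197.40
Pension Levy: 3.7% × €3,290.00 = €121.73
Long-Term Care Levy: 1.2% × €3,290.00 = €39.48
Total: €371.36 + €197.40 + €121.73 + €39.48 = €729.97

€729.97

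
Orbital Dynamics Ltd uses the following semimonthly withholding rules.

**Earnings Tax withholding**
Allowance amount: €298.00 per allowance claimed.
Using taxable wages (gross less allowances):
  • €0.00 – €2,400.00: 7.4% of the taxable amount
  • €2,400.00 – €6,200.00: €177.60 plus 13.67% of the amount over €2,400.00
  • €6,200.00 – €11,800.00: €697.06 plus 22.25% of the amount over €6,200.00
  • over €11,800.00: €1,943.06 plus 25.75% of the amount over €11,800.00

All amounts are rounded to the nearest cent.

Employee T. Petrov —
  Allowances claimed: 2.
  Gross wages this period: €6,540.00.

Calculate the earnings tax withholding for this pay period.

€662.06

Earnings Tax: taxable = €6,540.00 − 2×€298.00 = €5,944.00
  €177.60 + 13.67% × (€5,944.00 − €2,400.00) = €177.60 + 13.67% × €3,544.00 = €662.06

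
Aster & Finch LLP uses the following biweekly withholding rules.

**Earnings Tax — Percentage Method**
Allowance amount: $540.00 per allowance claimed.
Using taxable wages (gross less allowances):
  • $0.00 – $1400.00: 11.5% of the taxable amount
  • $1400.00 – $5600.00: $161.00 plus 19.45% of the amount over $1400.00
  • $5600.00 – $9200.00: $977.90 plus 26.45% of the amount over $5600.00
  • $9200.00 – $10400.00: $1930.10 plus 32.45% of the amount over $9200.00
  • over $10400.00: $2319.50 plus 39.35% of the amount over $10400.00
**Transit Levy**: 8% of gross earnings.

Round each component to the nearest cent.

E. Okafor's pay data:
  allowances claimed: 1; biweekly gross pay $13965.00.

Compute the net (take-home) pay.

Earnings Tax: taxable = $13965.00 − 1×$540.00 = $13425.00
  $2319.50 + 39.35% × ($13425.00 − $10400.00) = $2319.50 + 39.35% × $3025.00 = $3509.84
Transit Levy: 8% × $13965.00 = $1117.20
Total withheld: $3509.84 + $1117.20 = $4627.04
Net pay: $13965.00 − $4627.04 = $9337.96

$9337.96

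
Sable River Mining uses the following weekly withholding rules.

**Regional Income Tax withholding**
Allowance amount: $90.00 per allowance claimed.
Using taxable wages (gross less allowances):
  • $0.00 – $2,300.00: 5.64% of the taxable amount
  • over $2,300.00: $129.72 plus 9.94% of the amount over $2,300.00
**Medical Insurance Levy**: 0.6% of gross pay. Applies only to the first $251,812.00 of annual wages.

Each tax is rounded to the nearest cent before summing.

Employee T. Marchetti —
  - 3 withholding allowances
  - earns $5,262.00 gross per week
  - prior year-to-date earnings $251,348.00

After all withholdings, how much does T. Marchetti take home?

Regional Income Tax: taxable = $5,262.00 − 3×$90.00 = $4,992.00
  $129.72 + 9.94% × ($4,992.00 − $2,300.00) = $129.72 + 9.94% × $2,692.00 = $397.30
Medical Insurance Levy: cap $251,812.00 − YTD $251,348.00 = $464.00 subject; 0.6% × $464.00 = $2.78
Total withheld: $397.30 + $2.78 = $400.08
Net pay: $5,262.00 − $400.08 = $4,861.92

$4,861.92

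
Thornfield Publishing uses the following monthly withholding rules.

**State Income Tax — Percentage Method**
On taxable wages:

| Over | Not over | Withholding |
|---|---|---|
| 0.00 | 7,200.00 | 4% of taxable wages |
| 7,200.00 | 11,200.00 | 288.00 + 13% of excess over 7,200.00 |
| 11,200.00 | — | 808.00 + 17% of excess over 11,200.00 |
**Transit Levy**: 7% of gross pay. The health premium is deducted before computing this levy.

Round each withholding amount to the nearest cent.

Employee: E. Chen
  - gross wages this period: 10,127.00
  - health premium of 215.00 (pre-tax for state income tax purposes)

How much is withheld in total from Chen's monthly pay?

State Income Tax: taxable = 10,127.00 − 215.00 = 9,912.00
  288.00 + 13% × (9,912.00 − 7,200.00) = 288.00 + 13% × 2,712.00 = 640.56
Transit Levy: 7% × 9,912.00 = 693.84
Total: 640.56 + 693.84 = 1,334.40

1,334.40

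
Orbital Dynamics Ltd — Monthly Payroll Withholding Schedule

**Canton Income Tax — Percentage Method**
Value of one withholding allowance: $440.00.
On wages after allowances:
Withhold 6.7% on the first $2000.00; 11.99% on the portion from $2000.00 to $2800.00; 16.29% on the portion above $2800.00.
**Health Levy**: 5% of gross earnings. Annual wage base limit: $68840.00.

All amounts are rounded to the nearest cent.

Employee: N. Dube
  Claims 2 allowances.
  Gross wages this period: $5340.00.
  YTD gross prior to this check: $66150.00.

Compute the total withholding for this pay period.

$634.83

Canton Income Tax: taxable = $5340.00 − 2×$440.00 = $4460.00
  $229.92 + 16.29% × ($4460.00 − $2800.00) = $229.92 + 16.29% × $1660.00 = $500.33
Health Levy: cap $68840.00 − YTD $66150.00 = $2690.00 subject; 5% × $2690.00 = $134.50
Total: $500.33 + $134.50 = $634.83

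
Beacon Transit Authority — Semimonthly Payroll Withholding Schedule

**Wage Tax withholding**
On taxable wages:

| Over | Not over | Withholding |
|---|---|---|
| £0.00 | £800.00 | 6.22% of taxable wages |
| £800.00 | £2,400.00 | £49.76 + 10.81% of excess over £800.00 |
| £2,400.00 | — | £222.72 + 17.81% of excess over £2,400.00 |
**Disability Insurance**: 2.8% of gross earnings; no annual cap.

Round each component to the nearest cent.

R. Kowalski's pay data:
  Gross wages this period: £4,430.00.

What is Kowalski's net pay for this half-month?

£3,721.70

Wage Tax: taxable = £4,430.00
  £222.72 + 17.81% × (£4,430.00 − £2,400.00) = £222.72 + 17.81% × £2,030.00 = £584.26
Disability Insurance: 2.8% × £4,430.00 = £124.04
Total withheld: £584.26 + £124.04 = £708.30
Net pay: £4,430.00 − £708.30 = £3,721.70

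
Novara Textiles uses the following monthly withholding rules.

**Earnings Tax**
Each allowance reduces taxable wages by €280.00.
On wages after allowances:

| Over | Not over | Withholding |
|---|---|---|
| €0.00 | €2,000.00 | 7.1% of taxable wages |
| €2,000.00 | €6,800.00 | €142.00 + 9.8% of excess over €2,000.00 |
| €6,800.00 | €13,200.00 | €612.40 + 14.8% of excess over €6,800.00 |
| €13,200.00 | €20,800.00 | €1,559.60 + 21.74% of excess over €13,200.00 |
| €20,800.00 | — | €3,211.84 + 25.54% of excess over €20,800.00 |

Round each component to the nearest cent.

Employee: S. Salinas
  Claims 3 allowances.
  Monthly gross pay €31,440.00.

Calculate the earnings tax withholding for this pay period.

€5,714.76

Earnings Tax: taxable = €31,440.00 − 3×€280.00 = €30,600.00
  €3,211.84 + 25.54% × (€30,600.00 − €20,800.00) = €3,211.84 + 25.54% × €9,800.00 = €5,714.76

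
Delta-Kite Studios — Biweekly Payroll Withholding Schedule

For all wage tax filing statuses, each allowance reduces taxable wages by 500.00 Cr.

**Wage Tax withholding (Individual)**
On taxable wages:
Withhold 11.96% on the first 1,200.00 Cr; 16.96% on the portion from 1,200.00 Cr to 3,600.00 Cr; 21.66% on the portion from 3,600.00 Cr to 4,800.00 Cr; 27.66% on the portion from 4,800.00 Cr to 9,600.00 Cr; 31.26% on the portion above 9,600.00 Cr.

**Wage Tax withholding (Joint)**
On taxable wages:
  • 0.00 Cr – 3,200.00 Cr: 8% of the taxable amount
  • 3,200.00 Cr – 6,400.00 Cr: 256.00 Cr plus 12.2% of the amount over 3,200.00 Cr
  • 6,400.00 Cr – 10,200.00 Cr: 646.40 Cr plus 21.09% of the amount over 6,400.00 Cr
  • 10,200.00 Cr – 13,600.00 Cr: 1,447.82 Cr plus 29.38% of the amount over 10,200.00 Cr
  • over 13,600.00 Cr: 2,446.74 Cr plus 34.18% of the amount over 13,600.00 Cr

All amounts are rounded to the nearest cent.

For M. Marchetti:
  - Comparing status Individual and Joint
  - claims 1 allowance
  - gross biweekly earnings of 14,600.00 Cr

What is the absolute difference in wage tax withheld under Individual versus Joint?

927.22 Cr

Wage Tax (Individual): taxable = 14,600.00 Cr − 1×500.00 Cr = 14,100.00 Cr
  2,138.16 Cr + 31.26% × (14,100.00 Cr − 9,600.00 Cr) = 2,138.16 Cr + 31.26% × 4,500.00 Cr = 3,544.86 Cr
Wage Tax (Joint): taxable = 14,600.00 Cr − 1×500.00 Cr = 14,100.00 Cr
  2,446.74 Cr + 34.18% × (14,100.00 Cr − 13,600.00 Cr) = 2,446.74 Cr + 34.18% × 500.00 Cr = 2,617.64 Cr
Difference: |3,544.86 Cr − 2,617.64 Cr| = 927.22 Cr (higher under Individual)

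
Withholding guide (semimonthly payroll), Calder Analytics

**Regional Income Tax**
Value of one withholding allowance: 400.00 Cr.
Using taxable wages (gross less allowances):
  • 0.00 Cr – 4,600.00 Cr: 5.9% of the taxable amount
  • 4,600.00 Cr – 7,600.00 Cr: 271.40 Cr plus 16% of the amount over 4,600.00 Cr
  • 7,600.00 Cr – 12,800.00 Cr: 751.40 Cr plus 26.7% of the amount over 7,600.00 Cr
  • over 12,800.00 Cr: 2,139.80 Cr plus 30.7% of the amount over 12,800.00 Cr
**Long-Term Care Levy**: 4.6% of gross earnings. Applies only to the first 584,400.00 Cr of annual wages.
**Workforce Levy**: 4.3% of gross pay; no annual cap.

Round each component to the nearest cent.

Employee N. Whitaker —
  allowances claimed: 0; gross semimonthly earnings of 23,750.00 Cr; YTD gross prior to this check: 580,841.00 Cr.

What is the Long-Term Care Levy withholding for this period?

163.71 Cr

Long-Term Care Levy: cap 584,400.00 Cr − YTD 580,841.00 Cr = 3,559.00 Cr subject; 4.6% × 3,559.00 Cr = 163.71 Cr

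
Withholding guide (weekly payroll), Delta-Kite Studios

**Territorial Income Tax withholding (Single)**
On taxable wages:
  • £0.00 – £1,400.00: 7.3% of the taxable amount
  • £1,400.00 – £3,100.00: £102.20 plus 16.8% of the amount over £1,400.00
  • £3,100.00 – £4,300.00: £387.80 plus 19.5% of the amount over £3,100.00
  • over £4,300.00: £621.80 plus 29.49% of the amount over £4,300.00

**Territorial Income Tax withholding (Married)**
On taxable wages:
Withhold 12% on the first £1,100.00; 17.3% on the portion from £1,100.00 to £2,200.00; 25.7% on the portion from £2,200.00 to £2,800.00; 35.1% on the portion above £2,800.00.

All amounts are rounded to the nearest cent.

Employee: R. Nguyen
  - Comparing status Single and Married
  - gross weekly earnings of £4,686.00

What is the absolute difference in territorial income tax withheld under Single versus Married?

£402.86

Territorial Income Tax (Single): taxable = £4,686.00
  £621.80 + 29.49% × (£4,686.00 − £4,300.00) = £621.80 + 29.49% × £386.00 = £735.63
Territorial Income Tax (Married): taxable = £4,686.00
  £476.50 + 35.1% × (£4,686.00 − £2,800.00) = £476.50 + 35.1% × £1,886.00 = £1,138.49
Difference: |£735.63 − £1,138.49| = £402.86 (higher under Married)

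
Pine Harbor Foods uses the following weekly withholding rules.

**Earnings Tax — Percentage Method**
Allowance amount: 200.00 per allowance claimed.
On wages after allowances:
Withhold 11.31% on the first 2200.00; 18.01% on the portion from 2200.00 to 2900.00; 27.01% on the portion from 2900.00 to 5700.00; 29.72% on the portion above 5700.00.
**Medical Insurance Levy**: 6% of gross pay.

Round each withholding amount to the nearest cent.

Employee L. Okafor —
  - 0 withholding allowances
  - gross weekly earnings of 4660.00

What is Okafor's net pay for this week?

3530.13

Earnings Tax: taxable = 4660.00
  374.89 + 27.01% × (4660.00 − 2900.00) = 374.89 + 27.01% × 1760.00 = 850.27
Medical Insurance Levy: 6% × 4660.00 = 279.60
Total withheld: 850.27 + 279.60 = 1129.87
Net pay: 4660.00 − 1129.87 = 3530.13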